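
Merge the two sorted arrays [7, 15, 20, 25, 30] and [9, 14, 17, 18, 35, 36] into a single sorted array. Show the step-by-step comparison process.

Merging process:

Compare 7 vs 9: take 7 from left. Merged: [7]
Compare 15 vs 9: take 9 from right. Merged: [7, 9]
Compare 15 vs 14: take 14 from right. Merged: [7, 9, 14]
Compare 15 vs 17: take 15 from left. Merged: [7, 9, 14, 15]
Compare 20 vs 17: take 17 from right. Merged: [7, 9, 14, 15, 17]
Compare 20 vs 18: take 18 from right. Merged: [7, 9, 14, 15, 17, 18]
Compare 20 vs 35: take 20 from left. Merged: [7, 9, 14, 15, 17, 18, 20]
Compare 25 vs 35: take 25 from left. Merged: [7, 9, 14, 15, 17, 18, 20, 25]
Compare 30 vs 35: take 30 from left. Merged: [7, 9, 14, 15, 17, 18, 20, 25, 30]
Append remaining from right: [35, 36]. Merged: [7, 9, 14, 15, 17, 18, 20, 25, 30, 35, 36]

Final merged array: [7, 9, 14, 15, 17, 18, 20, 25, 30, 35, 36]
Total comparisons: 9

The merged array is [7, 9, 14, 15, 17, 18, 20, 25, 30, 35, 36], requiring 9 comparisons. The merge step runs in O(n) time where n is the total number of elements.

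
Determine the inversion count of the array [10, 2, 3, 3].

Finding inversions in [10, 2, 3, 3]:

(0, 1): arr[0]=10 > arr[1]=2
(0, 2): arr[0]=10 > arr[2]=3
(0, 3): arr[0]=10 > arr[3]=3

Total inversions: 3

The array has 3 inversion(s): (0,1), (0,2), (0,3). Each pair (i,j) satisfies i < j and arr[i] > arr[j].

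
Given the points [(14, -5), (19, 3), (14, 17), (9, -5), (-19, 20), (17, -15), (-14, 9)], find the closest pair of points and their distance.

Computing all pairwise distances among 7 points:

d((14, -5), (19, 3)) = 9.434
d((14, -5), (14, 17)) = 22.0
d((14, -5), (9, -5)) = 5.0 <-- minimum
d((14, -5), (-19, 20)) = 41.4005
d((14, -5), (17, -15)) = 10.4403
d((14, -5), (-14, 9)) = 31.305
d((19, 3), (14, 17)) = 14.8661
d((19, 3), (9, -5)) = 12.8062
d((19, 3), (-19, 20)) = 41.6293
d((19, 3), (17, -15)) = 18.1108
d((19, 3), (-14, 9)) = 33.541
d((14, 17), (9, -5)) = 22.561
d((14, 17), (-19, 20)) = 33.1361
d((14, 17), (17, -15)) = 32.1403
d((14, 17), (-14, 9)) = 29.1204
d((9, -5), (-19, 20)) = 37.5366
d((9, -5), (17, -15)) = 12.8062
d((9, -5), (-14, 9)) = 26.9258
d((-19, 20), (17, -15)) = 50.2096
d((-19, 20), (-14, 9)) = 12.083
d((17, -15), (-14, 9)) = 39.2046

Closest pair: (14, -5) and (9, -5) with distance 5.0

The closest pair is (14, -5) and (9, -5) with Euclidean distance 5.0. For 7 points, brute-force pairwise comparison is shown above. For large n, the divide-and-conquer algorithm (sort by x, recurse on halves, check the dividing strip) achieves O(n log n).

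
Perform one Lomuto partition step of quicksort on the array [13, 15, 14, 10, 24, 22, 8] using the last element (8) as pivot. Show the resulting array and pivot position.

Lomuto partition with pivot = 8:

Initial array: [13, 15, 14, 10, 24, 22, 8]

arr[0]=13 > 8: no swap
arr[1]=15 > 8: no swap
arr[2]=14 > 8: no swap
arr[3]=10 > 8: no swap
arr[4]=24 > 8: no swap
arr[5]=22 > 8: no swap

Place pivot at position 0: [8, 15, 14, 10, 24, 22, 13]
Pivot position: 0

After partitioning with pivot 8, the array becomes [8, 15, 14, 10, 24, 22, 13]. The pivot is placed at index 0. All elements to the left of the pivot are <= 8, and all elements to the right are > 8.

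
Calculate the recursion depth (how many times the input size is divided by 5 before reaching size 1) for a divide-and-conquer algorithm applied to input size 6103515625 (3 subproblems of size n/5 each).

For divide and conquer with division factor 5:

Problem sizes at each level:
Level 0: 6103515625
Level 1: 1220703125
Level 2: 244140625
Level 3: 48828125
Level 4: 9765625
Level 5: 1953125
Level 6: 390625
Level 7: 78125
Level 8: 15625
Level 9: 3125
Level 10: 625
Level 11: 125
Level 12: 25
Level 13: 5
Level 14: 1

The root is level 0 and the size-1 base case is level 14 (the tree spans levels 0 through 14, i.e. 15 levels counting the root), so the depth is the number of divisions: log_5(6103515625) = 14

The recursion tree depth is log_5(6103515625) = 14. At each level, the problem size is divided by 5, so it takes 14 divisions to reduce to a base case of size 1. The algorithm makes 3 recursive calls at each level.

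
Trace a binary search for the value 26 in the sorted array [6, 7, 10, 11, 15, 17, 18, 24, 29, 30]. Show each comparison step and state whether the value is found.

Binary search for 26 in [6, 7, 10, 11, 15, 17, 18, 24, 29, 30]:

lo=0, hi=9, mid=4, arr[mid]=15 -> 15 < 26, search right half
lo=5, hi=9, mid=7, arr[mid]=24 -> 24 < 26, search right half
lo=8, hi=9, mid=8, arr[mid]=29 -> 29 > 26, search left half
lo=8 > hi=7, target 26 not found

Binary search determines that 26 is not in the array after 3 comparisons. The search space was exhausted without finding the target.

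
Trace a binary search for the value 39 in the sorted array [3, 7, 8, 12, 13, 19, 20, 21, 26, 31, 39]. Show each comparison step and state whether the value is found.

Binary search for 39 in [3, 7, 8, 12, 13, 19, 20, 21, 26, 31, 39]:

lo=0, hi=10, mid=5, arr[mid]=19 -> 19 < 39, search right half
lo=6, hi=10, mid=8, arr[mid]=26 -> 26 < 39, search right half
lo=9, hi=10, mid=9, arr[mid]=31 -> 31 < 39, search right half
lo=10, hi=10, mid=10, arr[mid]=39 -> Found target at index 10!

Binary search finds 39 at index 10 after 4 comparisons. The search repeatedly halves the search space by comparing with the middle element.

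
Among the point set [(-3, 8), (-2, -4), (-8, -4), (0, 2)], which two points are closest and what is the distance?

Computing all pairwise distances among 4 points:

d((-3, 8), (-2, -4)) = 12.0416
d((-3, 8), (-8, -4)) = 13.0
d((-3, 8), (0, 2)) = 6.7082
d((-2, -4), (-8, -4)) = 6.0 <-- minimum
d((-2, -4), (0, 2)) = 6.3246
d((-8, -4), (0, 2)) = 10.0

Closest pair: (-2, -4) and (-8, -4) with distance 6.0

The closest pair is (-2, -4) and (-8, -4) with Euclidean distance 6.0. For 4 points, brute-force pairwise comparison is shown above. For large n, the divide-and-conquer algorithm (sort by x, recurse on halves, check the dividing strip) achieves O(n log n).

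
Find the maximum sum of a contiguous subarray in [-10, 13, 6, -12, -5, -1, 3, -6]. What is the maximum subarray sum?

Using Kadane's algorithm on [-10, 13, 6, -12, -5, -1, 3, -6]:

Scanning through the array:
Position 1 (value 13): max_ending_here = 13, max_so_far = 13
Position 2 (value 6): max_ending_here = 19, max_so_far = 19
Position 3 (value -12): max_ending_here = 7, max_so_far = 19
Position 4 (value -5): max_ending_here = 2, max_so_far = 19
Position 5 (value -1): max_ending_here = 1, max_so_far = 19
Position 6 (value 3): max_ending_here = 4, max_so_far = 19
Position 7 (value -6): max_ending_here = -2, max_so_far = 19

Maximum subarray: [13, 6]
Maximum sum: 19

The maximum subarray is [13, 6] with sum 19. This subarray runs from index 1 to index 2.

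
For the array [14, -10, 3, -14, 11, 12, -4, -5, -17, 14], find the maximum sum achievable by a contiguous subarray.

Using Kadane's algorithm on [14, -10, 3, -14, 11, 12, -4, -5, -17, 14]:

Scanning through the array:
Position 1 (value -10): max_ending_here = 4, max_so_far = 14
Position 2 (value 3): max_ending_here = 7, max_so_far = 14
Position 3 (value -14): max_ending_here = -7, max_so_far = 14
Position 4 (value 11): max_ending_here = 11, max_so_far = 14
Position 5 (value 12): max_ending_here = 23, max_so_far = 23
Position 6 (value -4): max_ending_here = 19, max_so_far = 23
Position 7 (value -5): max_ending_here = 14, max_so_far = 23
Position 8 (value -17): max_ending_here = -3, max_so_far = 23
Position 9 (value 14): max_ending_here = 14, max_so_far = 23

Maximum subarray: [11, 12]
Maximum sum: 23

The maximum subarray is [11, 12] with sum 23. This subarray runs from index 4 to index 5.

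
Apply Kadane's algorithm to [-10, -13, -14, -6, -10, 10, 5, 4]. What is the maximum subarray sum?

Using Kadane's algorithm on [-10, -13, -14, -6, -10, 10, 5, 4]:

Scanning through the array:
Position 1 (value -13): max_ending_here = -13, max_so_far = -10
Position 2 (value -14): max_ending_here = -14, max_so_far = -10
Position 3 (value -6): max_ending_here = -6, max_so_far = -6
Position 4 (value -10): max_ending_here = -10, max_so_far = -6
Position 5 (value 10): max_ending_here = 10, max_so_far = 10
Position 6 (value 5): max_ending_here = 15, max_so_far = 15
Position 7 (value 4): max_ending_here = 19, max_so_far = 19

Maximum subarray: [10, 5, 4]
Maximum sum: 19

The maximum subarray is [10, 5, 4] with sum 19. This subarray runs from index 5 to index 7.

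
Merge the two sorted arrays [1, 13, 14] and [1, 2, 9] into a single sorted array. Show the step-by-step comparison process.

Merging process:

Compare 1 vs 1: take 1 from left. Merged: [1]
Compare 13 vs 1: take 1 from right. Merged: [1, 1]
Compare 13 vs 2: take 2 from right. Merged: [1, 1, 2]
Compare 13 vs 9: take 9 from right. Merged: [1, 1, 2, 9]
Append remaining from left: [13, 14]. Merged: [1, 1, 2, 9, 13, 14]

Final merged array: [1, 1, 2, 9, 13, 14]
Total comparisons: 4

The merged array is [1, 1, 2, 9, 13, 14], requiring 4 comparisons. The merge step runs in O(n) time where n is the total number of elements.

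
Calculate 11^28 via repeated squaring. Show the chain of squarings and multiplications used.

Computing 11^28 by squaring (build up from 11^1; each line after the first costs one multiplication):

11^1 = 11
11^2 = (11^1)^2 = 11^2 = 121
11^3 = 11 * 11^2 = 11 * 121 = 1331
11^6 = (11^3)^2 = 1331^2 = 1771561
11^7 = 11 * 11^6 = 11 * 1771561 = 19487171
11^14 = (11^7)^2 = 19487171^2 = 379749833583241
11^28 = (11^14)^2 = 379749833583241^2 = 144209936106499234037676064081

Result: 144209936106499234037676064081
Multiplications needed: 6 (6 lines after 11^1)

11^28 = 144209936106499234037676064081. Using exponentiation by squaring, this requires 6 multiplications. The key idea: if the exponent is even, square the half-power; if odd, multiply by the base once.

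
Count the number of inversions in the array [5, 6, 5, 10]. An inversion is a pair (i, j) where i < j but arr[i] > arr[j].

Finding inversions in [5, 6, 5, 10]:

(1, 2): arr[1]=6 > arr[2]=5

Total inversions: 1

The array has 1 inversion(s): (1,2). Each pair (i,j) satisfies i < j and arr[i] > arr[j].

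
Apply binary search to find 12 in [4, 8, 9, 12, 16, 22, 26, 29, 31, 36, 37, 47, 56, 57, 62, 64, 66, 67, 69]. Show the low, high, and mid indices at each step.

Binary search for 12 in [4, 8, 9, 12, 16, 22, 26, 29, 31, 36, 37, 47, 56, 57, 62, 64, 66, 67, 69]:

lo=0, hi=18, mid=9, arr[mid]=36 -> 36 > 12, search left half
lo=0, hi=8, mid=4, arr[mid]=16 -> 16 > 12, search left half
lo=0, hi=3, mid=1, arr[mid]=8 -> 8 < 12, search right half
lo=2, hi=3, mid=2, arr[mid]=9 -> 9 < 12, search right half
lo=3, hi=3, mid=3, arr[mid]=12 -> Found target at index 3!

Binary search finds 12 at index 3 after 5 comparisons. The search repeatedly halves the search space by comparing with the middle element.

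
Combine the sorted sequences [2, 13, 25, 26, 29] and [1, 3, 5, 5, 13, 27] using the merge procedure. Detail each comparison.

Merging process:

Compare 2 vs 1: take 1 from right. Merged: [1]
Compare 2 vs 3: take 2 from left. Merged: [1, 2]
Compare 13 vs 3: take 3 from right. Merged: [1, 2, 3]
Compare 13 vs 5: take 5 from right. Merged: [1, 2, 3, 5]
Compare 13 vs 5: take 5 from right. Merged: [1, 2, 3, 5, 5]
Compare 13 vs 13: take 13 from left. Merged: [1, 2, 3, 5, 5, 13]
Compare 25 vs 13: take 13 from right. Merged: [1, 2, 3, 5, 5, 13, 13]
Compare 25 vs 27: take 25 from left. Merged: [1, 2, 3, 5, 5, 13, 13, 25]
Compare 26 vs 27: take 26 from left. Merged: [1, 2, 3, 5, 5, 13, 13, 25, 26]
Compare 29 vs 27: take 27 from right. Merged: [1, 2, 3, 5, 5, 13, 13, 25, 26, 27]
Append remaining from left: [29]. Merged: [1, 2, 3, 5, 5, 13, 13, 25, 26, 27, 29]

Final merged array: [1, 2, 3, 5, 5, 13, 13, 25, 26, 27, 29]
Total comparisons: 10

The merged array is [1, 2, 3, 5, 5, 13, 13, 25, 26, 27, 29], requiring 10 comparisons. The merge step runs in O(n) time where n is the total number of elements.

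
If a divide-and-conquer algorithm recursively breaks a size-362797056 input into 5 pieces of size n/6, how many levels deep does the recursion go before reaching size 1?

For divide and conquer with division factor 6:

Problem sizes at each level:
Level 0: 362797056
Level 1: 60466176
Level 2: 10077696
Level 3: 1679616
Level 4: 279936
Level 5: 46656
Level 6: 7776
Level 7: 1296
Level 8: 216
Level 9: 36
Level 10: 6
Level 11: 1

The root is level 0 and the size-1 base case is level 11 (the tree spans levels 0 through 11, i.e. 12 levels counting the root), so the depth is the number of divisions: log_6(362797056) = 11

The recursion tree depth is log_6(362797056) = 11. At each level, the problem size is divided by 6, so it takes 11 divisions to reduce to a base case of size 1. The algorithm makes 5 recursive calls at each level.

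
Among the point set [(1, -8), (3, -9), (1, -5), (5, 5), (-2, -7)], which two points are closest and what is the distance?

Computing all pairwise distances among 5 points:

d((1, -8), (3, -9)) = 2.2361 <-- minimum
d((1, -8), (1, -5)) = 3.0
d((1, -8), (5, 5)) = 13.6015
d((1, -8), (-2, -7)) = 3.1623
d((3, -9), (1, -5)) = 4.4721
d((3, -9), (5, 5)) = 14.1421
d((3, -9), (-2, -7)) = 5.3852
d((1, -5), (5, 5)) = 10.7703
d((1, -5), (-2, -7)) = 3.6056
d((5, 5), (-2, -7)) = 13.8924

Closest pair: (1, -8) and (3, -9) with distance 2.2361

The closest pair is (1, -8) and (3, -9) with Euclidean distance 2.2361. For 5 points, brute-force pairwise comparison is shown above. For large n, the divide-and-conquer algorithm (sort by x, recurse on halves, check the dividing strip) achieves O(n log n).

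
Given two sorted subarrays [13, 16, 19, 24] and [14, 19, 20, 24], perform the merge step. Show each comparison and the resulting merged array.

Merging process:

Compare 13 vs 14: take 13 from left. Merged: [13]
Compare 16 vs 14: take 14 from right. Merged: [13, 14]
Compare 16 vs 19: take 16 from left. Merged: [13, 14, 16]
Compare 19 vs 19: take 19 from left. Merged: [13, 14, 16, 19]
Compare 24 vs 19: take 19 from right. Merged: [13, 14, 16, 19, 19]
Compare 24 vs 20: take 20 from right. Merged: [13, 14, 16, 19, 19, 20]
Compare 24 vs 24: take 24 from left. Merged: [13, 14, 16, 19, 19, 20, 24]
Append remaining from right: [24]. Merged: [13, 14, 16, 19, 19, 20, 24, 24]

Final merged array: [13, 14, 16, 19, 19, 20, 24, 24]
Total comparisons: 7

The merged array is [13, 14, 16, 19, 19, 20, 24, 24], requiring 7 comparisons. The merge step runs in O(n) time where n is the total number of elements.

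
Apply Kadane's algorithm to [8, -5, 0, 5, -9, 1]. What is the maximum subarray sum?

Using Kadane's algorithm on [8, -5, 0, 5, -9, 1]:

Scanning through the array:
Position 1 (value -5): max_ending_here = 3, max_so_far = 8
Position 2 (value 0): max_ending_here = 3, max_so_far = 8
Position 3 (value 5): max_ending_here = 8, max_so_far = 8
Position 4 (value -9): max_ending_here = -1, max_so_far = 8
Position 5 (value 1): max_ending_here = 1, max_so_far = 8

Maximum subarray: [8]
Maximum sum: 8

The maximum subarray is [8] with sum 8. This subarray runs from index 0 to index 0.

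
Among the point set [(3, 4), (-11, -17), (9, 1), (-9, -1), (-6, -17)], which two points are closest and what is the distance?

Computing all pairwise distances among 5 points:

d((3, 4), (-11, -17)) = 25.2389
d((3, 4), (9, 1)) = 6.7082
d((3, 4), (-9, -1)) = 13.0
d((3, 4), (-6, -17)) = 22.8473
d((-11, -17), (9, 1)) = 26.9072
d((-11, -17), (-9, -1)) = 16.1245
d((-11, -17), (-6, -17)) = 5.0 <-- minimum
d((9, 1), (-9, -1)) = 18.1108
d((9, 1), (-6, -17)) = 23.4307
d((-9, -1), (-6, -17)) = 16.2788

Closest pair: (-11, -17) and (-6, -17) with distance 5.0

The closest pair is (-11, -17) and (-6, -17) with Euclidean distance 5.0. For 5 points, brute-force pairwise comparison is shown above. For large n, the divide-and-conquer algorithm (sort by x, recurse on halves, check the dividing strip) achieves O(n log n).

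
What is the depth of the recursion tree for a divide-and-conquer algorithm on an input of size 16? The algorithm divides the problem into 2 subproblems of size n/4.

For divide and conquer with division factor 4:

Problem sizes at each level:
Level 0: 16
Level 1: 4
Level 2: 1

The root is level 0 and the size-1 base case is level 2 (the tree spans levels 0 through 2, i.e. 3 levels counting the root), so the depth is the number of divisions: log_4(16) = 2

The recursion tree depth is log_4(16) = 2. At each level, the problem size is divided by 4, so it takes 2 divisions to reduce to a base case of size 1. The algorithm makes 2 recursive calls at each level.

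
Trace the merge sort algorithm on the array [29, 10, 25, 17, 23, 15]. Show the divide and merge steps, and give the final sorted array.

Merge sort trace:

Split: [29, 10, 25, 17, 23, 15] -> [29, 10, 25] and [17, 23, 15]
  Split: [29, 10, 25] -> [29] and [10, 25]
    Split: [10, 25] -> [10] and [25]
    Merge: [10] + [25] -> [10, 25]
  Merge: [29] + [10, 25] -> [10, 25, 29]
  Split: [17, 23, 15] -> [17] and [23, 15]
    Split: [23, 15] -> [23] and [15]
    Merge: [23] + [15] -> [15, 23]
  Merge: [17] + [15, 23] -> [15, 17, 23]
Merge: [10, 25, 29] + [15, 17, 23] -> [10, 15, 17, 23, 25, 29]

Final sorted array: [10, 15, 17, 23, 25, 29]

The merge sort proceeds by recursively splitting the array and merging sorted halves.
After all merges, the sorted array is [10, 15, 17, 23, 25, 29].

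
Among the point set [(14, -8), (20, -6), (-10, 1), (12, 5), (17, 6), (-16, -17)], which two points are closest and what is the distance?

Computing all pairwise distances among 6 points:

d((14, -8), (20, -6)) = 6.3246
d((14, -8), (-10, 1)) = 25.632
d((14, -8), (12, 5)) = 13.1529
d((14, -8), (17, 6)) = 14.3178
d((14, -8), (-16, -17)) = 31.3209
d((20, -6), (-10, 1)) = 30.8058
d((20, -6), (12, 5)) = 13.6015
d((20, -6), (17, 6)) = 12.3693
d((20, -6), (-16, -17)) = 37.6431
d((-10, 1), (12, 5)) = 22.3607
d((-10, 1), (17, 6)) = 27.4591
d((-10, 1), (-16, -17)) = 18.9737
d((12, 5), (17, 6)) = 5.099 <-- minimum
d((12, 5), (-16, -17)) = 35.609
d((17, 6), (-16, -17)) = 40.2244

Closest pair: (12, 5) and (17, 6) with distance 5.099

The closest pair is (12, 5) and (17, 6) with Euclidean distance 5.099. For 6 points, brute-force pairwise comparison is shown above. For large n, the divide-and-conquer algorithm (sort by x, recurse on halves, check the dividing strip) achieves O(n log n).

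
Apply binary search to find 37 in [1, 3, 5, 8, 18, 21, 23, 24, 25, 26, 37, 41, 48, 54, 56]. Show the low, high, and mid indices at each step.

Binary search for 37 in [1, 3, 5, 8, 18, 21, 23, 24, 25, 26, 37, 41, 48, 54, 56]:

lo=0, hi=14, mid=7, arr[mid]=24 -> 24 < 37, search right half
lo=8, hi=14, mid=11, arr[mid]=41 -> 41 > 37, search left half
lo=8, hi=10, mid=9, arr[mid]=26 -> 26 < 37, search right half
lo=10, hi=10, mid=10, arr[mid]=37 -> Found target at index 10!

Binary search finds 37 at index 10 after 4 comparisons. The search repeatedly halves the search space by comparing with the middle element.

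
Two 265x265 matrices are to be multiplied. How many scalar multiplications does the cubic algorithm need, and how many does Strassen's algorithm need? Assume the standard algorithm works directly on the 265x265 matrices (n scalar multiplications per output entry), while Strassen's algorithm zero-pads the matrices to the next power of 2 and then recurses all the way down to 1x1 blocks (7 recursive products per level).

Matrix multiplication for 265x265 matrices:

Strassen's algorithm requires power-of-2 dimensions. Pad 265x265 to 512x512 (next power of 2).

Standard algorithm: 265^3 = 18609625 multiplications
Strassen's algorithm: 7^(log2(512)) = 7^9 = 40353607 multiplications
Difference: 18609625 - 40353607 = -21743982 (Strassen uses MORE here due to padding overhead — for small or just-over-power-of-2 n, padding can outweigh the per-level savings)

Standard: 18609625 multiplications (265^3). Strassen: 40353607 multiplications (7^9, after padding to 512x512). Strassen reduces 8 recursive multiplications to 7 at each level.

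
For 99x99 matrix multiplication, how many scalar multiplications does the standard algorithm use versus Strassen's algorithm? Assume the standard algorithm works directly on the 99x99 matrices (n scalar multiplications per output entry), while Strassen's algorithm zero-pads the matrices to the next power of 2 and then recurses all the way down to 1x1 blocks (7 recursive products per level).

Matrix multiplication for 99x99 matrices:

Strassen's algorithm requires power-of-2 dimensions. Pad 99x99 to 128x128 (next power of 2).

Standard algorithm: 99^3 = 970299 multiplications
Strassen's algorithm: 7^(log2(128)) = 7^7 = 823543 multiplications
Savings: 970299 - 823543 = 146756 multiplications

Standard: 970299 multiplications (99^3). Strassen: 823543 multiplications (7^7, after padding to 128x128). Strassen reduces 8 recursive multiplications to 7 at each level.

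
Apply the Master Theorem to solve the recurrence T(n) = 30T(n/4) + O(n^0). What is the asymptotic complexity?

Master Theorem for T(n) = 30T(n/4) + O(n^0):

a = 30, b = 4, c = 0
log_b(a) = log_4(30) = 2.4534

Case 1: c = 0 < log_4(30) = 2.4534
T(n) = O(n^(log_4 30))

For T(n) = 30T(n/4) + O(n^0): log_4(30) = 2.4534. This is Case 1 of the Master Theorem (c < log_b(a), work dominated by leaves), giving O(n^(log_4 30)).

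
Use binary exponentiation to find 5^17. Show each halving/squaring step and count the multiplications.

Computing 5^17 by squaring (build up from 5^1; each line after the first costs one multiplication):

5^1 = 5
5^2 = (5^1)^2 = 5^2 = 25
5^4 = (5^2)^2 = 25^2 = 625
5^8 = (5^4)^2 = 625^2 = 390625
5^16 = (5^8)^2 = 390625^2 = 152587890625
5^17 = 5 * 5^16 = 5 * 152587890625 = 762939453125

Result: 762939453125
Multiplications needed: 5 (5 lines after 5^1)

5^17 = 762939453125. Using exponentiation by squaring, this requires 5 multiplications. The key idea: if the exponent is even, square the half-power; if odd, multiply by the base once.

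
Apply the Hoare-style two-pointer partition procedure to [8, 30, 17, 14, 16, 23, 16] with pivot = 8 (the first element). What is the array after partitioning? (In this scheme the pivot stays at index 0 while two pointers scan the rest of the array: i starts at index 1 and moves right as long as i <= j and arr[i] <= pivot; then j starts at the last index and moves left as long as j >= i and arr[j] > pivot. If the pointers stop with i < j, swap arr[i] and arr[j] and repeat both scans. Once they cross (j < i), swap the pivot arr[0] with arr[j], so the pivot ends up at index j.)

Hoare-style two-pointer partition with pivot = 8:

Initial array: [8, 30, 17, 14, 16, 23, 16]

Pointers start at i = 1, j = 6.
i ends at 1, j ends at 0: the pointers have crossed (j < i), so scanning stops.

j = 0, so swapping arr[0] with arr[j] leaves the pivot at position 0: [8, 30, 17, 14, 16, 23, 16]
Pivot position: 0

After partitioning with pivot 8, the array becomes [8, 30, 17, 14, 16, 23, 16]. The pivot is placed at index 0. All elements to the left of the pivot are <= 8, and all elements to the right are > 8.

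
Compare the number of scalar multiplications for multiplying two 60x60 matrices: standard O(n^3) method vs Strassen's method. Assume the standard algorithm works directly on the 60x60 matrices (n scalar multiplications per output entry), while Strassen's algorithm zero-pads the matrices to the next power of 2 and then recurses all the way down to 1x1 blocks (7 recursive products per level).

Matrix multiplication for 60x60 matrices:

Strassen's algorithm requires power-of-2 dimensions. Pad 60x60 to 64x64 (next power of 2).

Standard algorithm: 60^3 = 216000 multiplications
Strassen's algorithm: 7^(log2(64)) = 7^6 = 117649 multiplications
Savings: 216000 - 117649 = 98351 multiplications

Standard: 216000 multiplications (60^3). Strassen: 117649 multiplications (7^6, after padding to 64x64). Strassen reduces 8 recursive multiplications to 7 at each level.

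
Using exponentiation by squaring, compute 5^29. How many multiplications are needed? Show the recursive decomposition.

Computing 5^29 by squaring (build up from 5^1; each line after the first costs one multiplication):

5^1 = 5
5^2 = (5^1)^2 = 5^2 = 25
5^3 = 5 * 5^2 = 5 * 25 = 125
5^6 = (5^3)^2 = 125^2 = 15625
5^7 = 5 * 5^6 = 5 * 15625 = 78125
5^14 = (5^7)^2 = 78125^2 = 6103515625
5^28 = (5^14)^2 = 6103515625^2 = 37252902984619140625
5^29 = 5 * 5^28 = 5 * 37252902984619140625 = 186264514923095703125

Result: 186264514923095703125
Multiplications needed: 7 (7 lines after 5^1)

5^29 = 186264514923095703125. Using exponentiation by squaring, this requires 7 multiplications. The key idea: if the exponent is even, square the half-power; if odd, multiply by the base once.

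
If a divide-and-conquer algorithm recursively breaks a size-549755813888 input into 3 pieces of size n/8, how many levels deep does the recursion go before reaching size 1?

For divide and conquer with division factor 8:

Problem sizes at each level:
Level 0: 549755813888
Level 1: 68719476736
Level 2: 8589934592
Level 3: 1073741824
Level 4: 134217728
Level 5: 16777216
Level 6: 2097152
Level 7: 262144
Level 8: 32768
Level 9: 4096
Level 10: 512
Level 11: 64
Level 12: 8
Level 13: 1

The root is level 0 and the size-1 base case is level 13 (the tree spans levels 0 through 13, i.e. 14 levels counting the root), so the depth is the number of divisions: log_8(549755813888) = 13

The recursion tree depth is log_8(549755813888) = 13. At each level, the problem size is divided by 8, so it takes 13 divisions to reduce to a base case of size 1. The algorithm makes 3 recursive calls at each level.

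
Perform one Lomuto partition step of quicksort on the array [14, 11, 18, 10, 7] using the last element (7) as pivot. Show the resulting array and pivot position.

Lomuto partition with pivot = 7:

Initial array: [14, 11, 18, 10, 7]

arr[0]=14 > 7: no swap
arr[1]=11 > 7: no swap
arr[2]=18 > 7: no swap
arr[3]=10 > 7: no swap

Place pivot at position 0: [7, 11, 18, 10, 14]
Pivot position: 0

After partitioning with pivot 7, the array becomes [7, 11, 18, 10, 14]. The pivot is placed at index 0. All elements to the left of the pivot are <= 7, and all elements to the right are > 7.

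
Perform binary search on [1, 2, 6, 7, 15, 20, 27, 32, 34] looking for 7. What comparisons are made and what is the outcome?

Binary search for 7 in [1, 2, 6, 7, 15, 20, 27, 32, 34]:

lo=0, hi=8, mid=4, arr[mid]=15 -> 15 > 7, search left half
lo=0, hi=3, mid=1, arr[mid]=2 -> 2 < 7, search right half
lo=2, hi=3, mid=2, arr[mid]=6 -> 6 < 7, search right half
lo=3, hi=3, mid=3, arr[mid]=7 -> Found target at index 3!

Binary search finds 7 at index 3 after 4 comparisons. The search repeatedly halves the search space by comparing with the middle element.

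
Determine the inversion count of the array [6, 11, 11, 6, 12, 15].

Finding inversions in [6, 11, 11, 6, 12, 15]:

(1, 3): arr[1]=11 > arr[3]=6
(2, 3): arr[2]=11 > arr[3]=6

Total inversions: 2

The array has 2 inversion(s): (1,3), (2,3). Each pair (i,j) satisfies i < j and arr[i] > arr[j].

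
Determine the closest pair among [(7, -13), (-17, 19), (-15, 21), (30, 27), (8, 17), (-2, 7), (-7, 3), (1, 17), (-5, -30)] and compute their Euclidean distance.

Computing all pairwise distances among 9 points:

d((7, -13), (-17, 19)) = 40.0
d((7, -13), (-15, 21)) = 40.4969
d((7, -13), (30, 27)) = 46.1411
d((7, -13), (8, 17)) = 30.0167
d((7, -13), (-2, 7)) = 21.9317
d((7, -13), (-7, 3)) = 21.2603
d((7, -13), (1, 17)) = 30.5941
d((7, -13), (-5, -30)) = 20.8087
d((-17, 19), (-15, 21)) = 2.8284 <-- minimum
d((-17, 19), (30, 27)) = 47.676
d((-17, 19), (8, 17)) = 25.0799
d((-17, 19), (-2, 7)) = 19.2094
d((-17, 19), (-7, 3)) = 18.868
d((-17, 19), (1, 17)) = 18.1108
d((-17, 19), (-5, -30)) = 50.448
d((-15, 21), (30, 27)) = 45.3982
d((-15, 21), (8, 17)) = 23.3452
d((-15, 21), (-2, 7)) = 19.105
d((-15, 21), (-7, 3)) = 19.6977
d((-15, 21), (1, 17)) = 16.4924
d((-15, 21), (-5, -30)) = 51.9711
d((30, 27), (8, 17)) = 24.1661
d((30, 27), (-2, 7)) = 37.7359
d((30, 27), (-7, 3)) = 44.1022
d((30, 27), (1, 17)) = 30.6757
d((30, 27), (-5, -30)) = 66.888
d((8, 17), (-2, 7)) = 14.1421
d((8, 17), (-7, 3)) = 20.5183
d((8, 17), (1, 17)) = 7.0
d((8, 17), (-5, -30)) = 48.7647
d((-2, 7), (-7, 3)) = 6.4031
d((-2, 7), (1, 17)) = 10.4403
d((-2, 7), (-5, -30)) = 37.1214
d((-7, 3), (1, 17)) = 16.1245
d((-7, 3), (-5, -30)) = 33.0606
d((1, 17), (-5, -30)) = 47.3814

Closest pair: (-17, 19) and (-15, 21) with distance 2.8284

The closest pair is (-17, 19) and (-15, 21) with Euclidean distance 2.8284. For 9 points, brute-force pairwise comparison is shown above. For large n, the divide-and-conquer algorithm (sort by x, recurse on halves, check the dividing strip) achieves O(n log n).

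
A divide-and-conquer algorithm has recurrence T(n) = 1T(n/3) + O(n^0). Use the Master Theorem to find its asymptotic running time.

Master Theorem for T(n) = 1T(n/3) + O(n^0):

a = 1, b = 3, c = 0
log_b(a) = log_3(1) = 0.0000

Case 2: c = 0 = log_3(1) = 0.0000
T(n) = O(n^0 log n) = O(log n)

For T(n) = 1T(n/3) + O(n^0): log_3(1) = 0.0000. This is Case 2 of the Master Theorem (c = log_b(a), equal work at all levels), giving O(log n).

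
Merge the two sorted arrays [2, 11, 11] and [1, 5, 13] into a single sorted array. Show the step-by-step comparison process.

Merging process:

Compare 2 vs 1: take 1 from right. Merged: [1]
Compare 2 vs 5: take 2 from left. Merged: [1, 2]
Compare 11 vs 5: take 5 from right. Merged: [1, 2, 5]
Compare 11 vs 13: take 11 from left. Merged: [1, 2, 5, 11]
Compare 11 vs 13: take 11 from left. Merged: [1, 2, 5, 11, 11]
Append remaining from right: [13]. Merged: [1, 2, 5, 11, 11, 13]

Final merged array: [1, 2, 5, 11, 11, 13]
Total comparisons: 5

The merged array is [1, 2, 5, 11, 11, 13], requiring 5 comparisons. The merge step runs in O(n) time where n is the total number of elements.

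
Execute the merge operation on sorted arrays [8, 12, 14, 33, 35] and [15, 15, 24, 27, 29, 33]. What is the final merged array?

Merging process:

Compare 8 vs 15: take 8 from left. Merged: [8]
Compare 12 vs 15: take 12 from left. Merged: [8, 12]
Compare 14 vs 15: take 14 from left. Merged: [8, 12, 14]
Compare 33 vs 15: take 15 from right. Merged: [8, 12, 14, 15]
Compare 33 vs 15: take 15 from right. Merged: [8, 12, 14, 15, 15]
Compare 33 vs 24: take 24 from right. Merged: [8, 12, 14, 15, 15, 24]
Compare 33 vs 27: take 27 from right. Merged: [8, 12, 14, 15, 15, 24, 27]
Compare 33 vs 29: take 29 from right. Merged: [8, 12, 14, 15, 15, 24, 27, 29]
Compare 33 vs 33: take 33 from left. Merged: [8, 12, 14, 15, 15, 24, 27, 29, 33]
Compare 35 vs 33: take 33 from right. Merged: [8, 12, 14, 15, 15, 24, 27, 29, 33, 33]
Append remaining from left: [35]. Merged: [8, 12, 14, 15, 15, 24, 27, 29, 33, 33, 35]

Final merged array: [8, 12, 14, 15, 15, 24, 27, 29, 33, 33, 35]
Total comparisons: 10

The merged array is [8, 12, 14, 15, 15, 24, 27, 29, 33, 33, 35], requiring 10 comparisons. The merge step runs in O(n) time where n is the total number of elements.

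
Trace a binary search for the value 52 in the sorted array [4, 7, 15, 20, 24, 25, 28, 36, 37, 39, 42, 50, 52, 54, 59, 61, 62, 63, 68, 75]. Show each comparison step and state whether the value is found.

Binary search for 52 in [4, 7, 15, 20, 24, 25, 28, 36, 37, 39, 42, 50, 52, 54, 59, 61, 62, 63, 68, 75]:

lo=0, hi=19, mid=9, arr[mid]=39 -> 39 < 52, search right half
lo=10, hi=19, mid=14, arr[mid]=59 -> 59 > 52, search left half
lo=10, hi=13, mid=11, arr[mid]=50 -> 50 < 52, search right half
lo=12, hi=13, mid=12, arr[mid]=52 -> Found target at index 12!

Binary search finds 52 at index 12 after 4 comparisons. The search repeatedly halves the search space by comparing with the middle element.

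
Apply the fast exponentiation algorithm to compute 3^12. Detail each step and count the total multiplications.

Computing 3^12 by squaring (build up from 3^1; each line after the first costs one multiplication):

3^1 = 3
3^2 = (3^1)^2 = 3^2 = 9
3^3 = 3 * 3^2 = 3 * 9 = 27
3^6 = (3^3)^2 = 27^2 = 729
3^12 = (3^6)^2 = 729^2 = 531441

Result: 531441
Multiplications needed: 4 (4 lines after 3^1)

3^12 = 531441. Using exponentiation by squaring, this requires 4 multiplications. The key idea: if the exponent is even, square the half-power; if odd, multiply by the base once.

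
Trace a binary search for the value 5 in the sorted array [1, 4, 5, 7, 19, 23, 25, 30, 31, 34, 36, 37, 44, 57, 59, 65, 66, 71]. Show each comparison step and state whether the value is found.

Binary search for 5 in [1, 4, 5, 7, 19, 23, 25, 30, 31, 34, 36, 37, 44, 57, 59, 65, 66, 71]:

lo=0, hi=17, mid=8, arr[mid]=31 -> 31 > 5, search left half
lo=0, hi=7, mid=3, arr[mid]=7 -> 7 > 5, search left half
lo=0, hi=2, mid=1, arr[mid]=4 -> 4 < 5, search right half
lo=2, hi=2, mid=2, arr[mid]=5 -> Found target at index 2!

Binary search finds 5 at index 2 after 4 comparisons. The search repeatedly halves the search space by comparing with the middle element.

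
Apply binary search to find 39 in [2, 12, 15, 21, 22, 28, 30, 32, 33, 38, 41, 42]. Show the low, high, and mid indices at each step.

Binary search for 39 in [2, 12, 15, 21, 22, 28, 30, 32, 33, 38, 41, 42]:

lo=0, hi=11, mid=5, arr[mid]=28 -> 28 < 39, search right half
lo=6, hi=11, mid=8, arr[mid]=33 -> 33 < 39, search right half
lo=9, hi=11, mid=10, arr[mid]=41 -> 41 > 39, search left half
lo=9, hi=9, mid=9, arr[mid]=38 -> 38 < 39, search right half
lo=10 > hi=9, target 39 not found

Binary search determines that 39 is not in the array after 4 comparisons. The search space was exhausted without finding the target.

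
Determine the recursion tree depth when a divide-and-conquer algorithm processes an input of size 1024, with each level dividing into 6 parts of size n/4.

For divide and conquer with division factor 4:

Problem sizes at each level:
Level 0: 1024
Level 1: 256
Level 2: 64
Level 3: 16
Level 4: 4
Level 5: 1

The root is level 0 and the size-1 base case is level 5 (the tree spans levels 0 through 5, i.e. 6 levels counting the root), so the depth is the number of divisions: log_4(1024) = 5

The recursion tree depth is log_4(1024) = 5. At each level, the problem size is divided by 4, so it takes 5 divisions to reduce to a base case of size 1. The algorithm makes 6 recursive calls at each level.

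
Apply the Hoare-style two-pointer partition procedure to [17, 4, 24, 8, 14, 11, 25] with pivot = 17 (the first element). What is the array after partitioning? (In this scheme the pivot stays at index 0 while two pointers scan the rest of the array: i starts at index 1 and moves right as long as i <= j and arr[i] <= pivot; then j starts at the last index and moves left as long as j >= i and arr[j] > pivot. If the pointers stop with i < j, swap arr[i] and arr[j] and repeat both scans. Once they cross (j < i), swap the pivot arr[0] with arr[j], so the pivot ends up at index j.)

Hoare-style two-pointer partition with pivot = 17:

Initial array: [17, 4, 24, 8, 14, 11, 25]

Pointers start at i = 1, j = 6.
i stops at index 2 (arr[2]=24 > 17), j stops at index 5 (arr[5]=11 <= 17): swap arr[2] and arr[5], array becomes [17, 4, 11, 8, 14, 24, 25]
i ends at 5, j ends at 4: the pointers have crossed (j < i), so scanning stops.

Swap pivot arr[0] with arr[4] to place pivot at position 4: [14, 4, 11, 8, 17, 24, 25]
Pivot position: 4

After partitioning with pivot 17, the array becomes [14, 4, 11, 8, 17, 24, 25]. The pivot is placed at index 4. All elements to the left of the pivot are <= 17, and all elements to the right are > 17.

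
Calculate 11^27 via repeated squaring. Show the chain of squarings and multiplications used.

Computing 11^27 by squaring (build up from 11^1; each line after the first costs one multiplication):

11^1 = 11
11^2 = (11^1)^2 = 11^2 = 121
11^3 = 11 * 11^2 = 11 * 121 = 1331
11^6 = (11^3)^2 = 1331^2 = 1771561
11^12 = (11^6)^2 = 1771561^2 = 3138428376721
11^13 = 11 * 11^12 = 11 * 3138428376721 = 34522712143931
11^26 = (11^13)^2 = 34522712143931^2 = 1191817653772720942460132761
11^27 = 11 * 11^26 = 11 * 1191817653772720942460132761 = 13109994191499930367061460371

Result: 13109994191499930367061460371
Multiplications needed: 7 (7 lines after 11^1)

11^27 = 13109994191499930367061460371. Using exponentiation by squaring, this requires 7 multiplications. The key idea: if the exponent is even, square the half-power; if odd, multiply by the base once.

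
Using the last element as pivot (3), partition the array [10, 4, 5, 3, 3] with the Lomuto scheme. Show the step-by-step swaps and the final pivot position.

Lomuto partition with pivot = 3:

Initial array: [10, 4, 5, 3, 3]

arr[0]=10 > 3: no swap
arr[1]=4 > 3: no swap
arr[2]=5 > 3: no swap
arr[3]=3 <= 3: swap with position 0, array becomes [3, 4, 5, 10, 3]

Place pivot at position 1: [3, 3, 5, 10, 4]
Pivot position: 1

After partitioning with pivot 3, the array becomes [3, 3, 5, 10, 4]. The pivot is placed at index 1. All elements to the left of the pivot are <= 3, and all elements to the right are > 3.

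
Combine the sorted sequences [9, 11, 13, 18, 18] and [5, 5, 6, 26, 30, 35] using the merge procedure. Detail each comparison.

Merging process:

Compare 9 vs 5: take 5 from right. Merged: [5]
Compare 9 vs 5: take 5 from right. Merged: [5, 5]
Compare 9 vs 6: take 6 from right. Merged: [5, 5, 6]
Compare 9 vs 26: take 9 from left. Merged: [5, 5, 6, 9]
Compare 11 vs 26: take 11 from left. Merged: [5, 5, 6, 9, 11]
Compare 13 vs 26: take 13 from left. Merged: [5, 5, 6, 9, 11, 13]
Compare 18 vs 26: take 18 from left. Merged: [5, 5, 6, 9, 11, 13, 18]
Compare 18 vs 26: take 18 from left. Merged: [5, 5, 6, 9, 11, 13, 18, 18]
Append remaining from right: [26, 30, 35]. Merged: [5, 5, 6, 9, 11, 13, 18, 18, 26, 30, 35]

Final merged array: [5, 5, 6, 9, 11, 13, 18, 18, 26, 30, 35]
Total comparisons: 8

The merged array is [5, 5, 6, 9, 11, 13, 18, 18, 26, 30, 35], requiring 8 comparisons. The merge step runs in O(n) time where n is the total number of elements.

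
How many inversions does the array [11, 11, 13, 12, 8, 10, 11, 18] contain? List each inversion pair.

Finding inversions in [11, 11, 13, 12, 8, 10, 11, 18]:

(0, 4): arr[0]=11 > arr[4]=8
(0, 5): arr[0]=11 > arr[5]=10
(1, 4): arr[1]=11 > arr[4]=8
(1, 5): arr[1]=11 > arr[5]=10
(2, 3): arr[2]=13 > arr[3]=12
(2, 4): arr[2]=13 > arr[4]=8
(2, 5): arr[2]=13 > arr[5]=10
(2, 6): arr[2]=13 > arr[6]=11
(3, 4): arr[3]=12 > arr[4]=8
(3, 5): arr[3]=12 > arr[5]=10
(3, 6): arr[3]=12 > arr[6]=11

Total inversions: 11

The array has 11 inversion(s): (0,4), (0,5), (1,4), (1,5), (2,3), (2,4), (2,5), (2,6), (3,4), (3,5), (3,6). Each pair (i,j) satisfies i < j and arr[i] > arr[j].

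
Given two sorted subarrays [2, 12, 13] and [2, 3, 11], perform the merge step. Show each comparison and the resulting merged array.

Merging process:

Compare 2 vs 2: take 2 from left. Merged: [2]
Compare 12 vs 2: take 2 from right. Merged: [2, 2]
Compare 12 vs 3: take 3 from right. Merged: [2, 2, 3]
Compare 12 vs 11: take 11 from right. Merged: [2, 2, 3, 11]
Append remaining from left: [12, 13]. Merged: [2, 2, 3, 11, 12, 13]

Final merged array: [2, 2, 3, 11, 12, 13]
Total comparisons: 4

The merged array is [2, 2, 3, 11, 12, 13], requiring 4 comparisons. The merge step runs in O(n) time where n is the total number of elements.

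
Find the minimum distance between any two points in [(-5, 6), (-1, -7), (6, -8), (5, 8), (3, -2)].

Computing all pairwise distances among 5 points:

d((-5, 6), (-1, -7)) = 13.6015
d((-5, 6), (6, -8)) = 17.8045
d((-5, 6), (5, 8)) = 10.198
d((-5, 6), (3, -2)) = 11.3137
d((-1, -7), (6, -8)) = 7.0711
d((-1, -7), (5, 8)) = 16.1555
d((-1, -7), (3, -2)) = 6.4031 <-- minimum
d((6, -8), (5, 8)) = 16.0312
d((6, -8), (3, -2)) = 6.7082
d((5, 8), (3, -2)) = 10.198

Closest pair: (-1, -7) and (3, -2) with distance 6.4031

The closest pair is (-1, -7) and (3, -2) with Euclidean distance 6.4031. For 5 points, brute-force pairwise comparison is shown above. For large n, the divide-and-conquer algorithm (sort by x, recurse on halves, check the dividing strip) achieves O(n log n).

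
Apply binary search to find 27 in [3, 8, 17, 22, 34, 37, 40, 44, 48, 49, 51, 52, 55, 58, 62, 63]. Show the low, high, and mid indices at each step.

Binary search for 27 in [3, 8, 17, 22, 34, 37, 40, 44, 48, 49, 51, 52, 55, 58, 62, 63]:

lo=0, hi=15, mid=7, arr[mid]=44 -> 44 > 27, search left half
lo=0, hi=6, mid=3, arr[mid]=22 -> 22 < 27, search right half
lo=4, hi=6, mid=5, arr[mid]=37 -> 37 > 27, search left half
lo=4, hi=4, mid=4, arr[mid]=34 -> 34 > 27, search left half
lo=4 > hi=3, target 27 not found

Binary search determines that 27 is not in the array after 4 comparisons. The search space was exhausted without finding the target.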